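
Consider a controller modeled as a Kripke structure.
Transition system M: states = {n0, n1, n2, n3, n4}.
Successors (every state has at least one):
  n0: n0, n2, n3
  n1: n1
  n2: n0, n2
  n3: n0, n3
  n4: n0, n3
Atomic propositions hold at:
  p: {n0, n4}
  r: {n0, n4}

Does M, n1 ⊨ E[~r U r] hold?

No

Sat(~r) = {n1, n2, n3}
E[~r U r]: least fixpoint, start Z0 = Sat(r) = {n0, n4}, add states in Sat(~r) with some successor in Z. Z1 = {n0, n2, n3, n4}; fixed.
Sat(E[~r U r]) = {n0, n2, n3, n4}
n1 ∉ Sat(E[~r U r]) = {n0, n2, n3, n4}, so the formula does not hold at n1.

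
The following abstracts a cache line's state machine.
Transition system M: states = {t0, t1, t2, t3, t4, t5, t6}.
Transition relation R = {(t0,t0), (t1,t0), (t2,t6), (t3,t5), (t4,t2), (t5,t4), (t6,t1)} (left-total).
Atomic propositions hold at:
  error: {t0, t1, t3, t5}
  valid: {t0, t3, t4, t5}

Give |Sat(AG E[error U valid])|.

2

E[error U valid]: least fixpoint, start Z0 = Sat(valid) = {t0, t3, t4, t5}, add states in Sat(error) with some successor in Z. Z1 = {t0, t1, t3, t4, t5}; fixed.
Sat(E[error U valid]) = {t0, t1, t3, t4, t5}
AG E[error U valid]: greatest fixpoint, start Z0 = {t0, t1, t3, t4, t5}, keep only states in Sat with every successor in Z. Z1 = {t0, t1, t3, t5}; Z2 = {t0, t1, t3}; Z3 = {t0, t1}; fixed.
Sat(AG E[error U valid]) = {t0, t1}
|Sat(AG E[error U valid])| = |{t0, t1}| = 2.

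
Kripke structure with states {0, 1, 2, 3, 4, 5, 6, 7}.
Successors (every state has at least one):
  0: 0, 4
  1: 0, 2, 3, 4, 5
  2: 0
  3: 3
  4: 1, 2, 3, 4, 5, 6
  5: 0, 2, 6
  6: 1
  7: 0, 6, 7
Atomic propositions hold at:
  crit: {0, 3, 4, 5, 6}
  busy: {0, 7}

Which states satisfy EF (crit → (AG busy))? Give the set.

{0, 1, 2, 4, 5, 6, 7}

AG busy: greatest fixpoint, start Z0 = {0, 7}, keep only states in Sat with every successor in Z. Z1 = ∅; fixed.
Sat(AG busy) = ∅
Sat(crit → (AG busy)) = {1, 2, 7}
EF (crit → (AG busy)): least fixpoint, start Z0 = {1, 2, 7}, add states with some successor in Z. Z1 = {1, 2, 4, 5, 6, 7}; Z2 = {0, 1, 2, 4, 5, 6, 7}; fixed.
Sat(EF (crit → (AG busy))) = {0, 1, 2, 4, 5, 6, 7}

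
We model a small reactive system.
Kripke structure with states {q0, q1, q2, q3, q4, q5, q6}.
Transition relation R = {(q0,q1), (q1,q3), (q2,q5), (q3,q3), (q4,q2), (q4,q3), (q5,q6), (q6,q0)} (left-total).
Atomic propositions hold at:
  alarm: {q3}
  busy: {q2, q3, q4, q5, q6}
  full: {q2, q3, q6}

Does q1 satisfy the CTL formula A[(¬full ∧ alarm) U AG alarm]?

No

Sat(¬full) = {q0, q1, q4, q5}
Sat(¬full ∧ alarm) = ∅
AG alarm: greatest fixpoint, start Z0 = {q3}, keep only states in Sat with every successor in Z. Already a fixed point.
Sat(AG alarm) = {q3}
A[(¬full ∧ alarm) U AG alarm]: least fixpoint, start Z0 = Sat(AG alarm) = {q3}, add states in Sat(¬full ∧ alarm) with every successor in Z. Already a fixed point.
Sat(A[(¬full ∧ alarm) U AG alarm]) = {q3}
q1 ∉ Sat(A[(¬full ∧ alarm) U AG alarm]) = {q3}, so the formula does not hold at q1.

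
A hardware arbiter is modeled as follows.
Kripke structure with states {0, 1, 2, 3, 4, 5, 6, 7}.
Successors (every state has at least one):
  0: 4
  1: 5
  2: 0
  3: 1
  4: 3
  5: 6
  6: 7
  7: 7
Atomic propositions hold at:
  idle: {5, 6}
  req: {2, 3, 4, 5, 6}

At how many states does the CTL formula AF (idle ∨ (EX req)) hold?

Sat(EX req) = {s : some successor in {2, 3, 4, 5, 6}} = {0, 1, 4, 5}
Sat(idle ∨ (EX req)) = {0, 1, 4, 5, 6}
AF (idle ∨ (EX req)): least fixpoint, start Z0 = {0, 1, 4, 5, 6}, add states with every successor in Z. Z1 = {0, 1, 2, 3, 4, 5, 6}; fixed.
Sat(AF (idle ∨ (EX req))) = {0, 1, 2, 3, 4, 5, 6}
|Sat(AF (idle ∨ (EX req)))| = |{0, 1, 2, 3, 4, 5, 6}| = 7.

7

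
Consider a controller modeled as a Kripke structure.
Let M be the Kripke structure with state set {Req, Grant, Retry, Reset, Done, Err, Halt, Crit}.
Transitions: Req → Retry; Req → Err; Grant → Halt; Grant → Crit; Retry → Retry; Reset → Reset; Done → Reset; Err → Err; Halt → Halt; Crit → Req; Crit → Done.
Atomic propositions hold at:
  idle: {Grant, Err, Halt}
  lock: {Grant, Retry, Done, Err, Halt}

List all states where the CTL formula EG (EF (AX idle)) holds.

{Req, Grant, Err, Halt, Crit}

Sat(AX idle) = {s : every successor in {Grant, Err, Halt}} = {Err, Halt}
EF (AX idle): least fixpoint, start Z0 = {Err, Halt}, add states with some successor in Z. Z1 = {Req, Grant, Err, Halt}; Z2 = {Req, Grant, Err, Halt, Crit}; fixed.
Sat(EF (AX idle)) = {Req, Grant, Err, Halt, Crit}
EG (EF (AX idle)): greatest fixpoint, start Z0 = {Req, Grant, Err, Halt, Crit}, keep only states in Sat with some successor in Z. Already a fixed point.
Sat(EG (EF (AX idle))) = {Req, Grant, Err, Halt, Crit}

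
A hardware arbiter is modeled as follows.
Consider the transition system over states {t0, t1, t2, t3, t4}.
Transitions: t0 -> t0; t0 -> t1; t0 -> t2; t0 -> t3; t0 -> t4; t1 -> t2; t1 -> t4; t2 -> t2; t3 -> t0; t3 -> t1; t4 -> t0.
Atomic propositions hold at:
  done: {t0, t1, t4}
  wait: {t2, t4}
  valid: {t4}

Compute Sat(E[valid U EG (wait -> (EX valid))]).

{t0, t3, t4}

Sat(EX valid) = {s : some successor in {t4}} = {t0, t1}
Sat(wait -> (EX valid)) = {t0, t1, t3}
EG (wait -> (EX valid)): greatest fixpoint, start Z0 = {t0, t1, t3}, keep only states in Sat with some successor in Z. Z1 = {t0, t3}; fixed.
Sat(EG (wait -> (EX valid))) = {t0, t3}
E[valid U EG (wait -> (EX valid))]: least fixpoint, start Z0 = Sat(EG (wait -> (EX valid))) = {t0, t3}, add states in Sat(valid) with some successor in Z. Z1 = {t0, t3, t4}; fixed.
Sat(E[valid U EG (wait -> (EX valid))]) = {t0, t3, t4}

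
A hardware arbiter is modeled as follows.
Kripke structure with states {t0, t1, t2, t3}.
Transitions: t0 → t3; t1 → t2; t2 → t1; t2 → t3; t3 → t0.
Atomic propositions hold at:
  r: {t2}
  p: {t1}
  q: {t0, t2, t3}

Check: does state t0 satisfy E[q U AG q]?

AG q: greatest fixpoint, start Z0 = {t0, t2, t3}, keep only states in Sat with every successor in Z. Z1 = {t0, t3}; fixed.
Sat(AG q) = {t0, t3}
E[q U AG q]: least fixpoint, start Z0 = Sat(AG q) = {t0, t3}, add states in Sat(q) with some successor in Z. Z1 = {t0, t2, t3}; fixed.
Sat(E[q U AG q]) = {t0, t2, t3}
t0 ∈ Sat(E[q U AG q]) = {t0, t2, t3}, so the formula holds at t0.

Yes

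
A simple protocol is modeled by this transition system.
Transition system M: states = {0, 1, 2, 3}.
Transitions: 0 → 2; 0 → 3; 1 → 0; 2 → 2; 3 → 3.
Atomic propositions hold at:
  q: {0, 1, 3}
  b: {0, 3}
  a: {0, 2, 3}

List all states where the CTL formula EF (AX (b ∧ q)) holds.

{0, 1, 3}

Sat(b ∧ q) = {0, 3}
Sat(AX (b ∧ q)) = {s : every successor in {0, 3}} = {1, 3}
EF (AX (b ∧ q)): least fixpoint, start Z0 = {1, 3}, add states with some successor in Z. Z1 = {0, 1, 3}; fixed.
Sat(EF (AX (b ∧ q))) = {0, 1, 3}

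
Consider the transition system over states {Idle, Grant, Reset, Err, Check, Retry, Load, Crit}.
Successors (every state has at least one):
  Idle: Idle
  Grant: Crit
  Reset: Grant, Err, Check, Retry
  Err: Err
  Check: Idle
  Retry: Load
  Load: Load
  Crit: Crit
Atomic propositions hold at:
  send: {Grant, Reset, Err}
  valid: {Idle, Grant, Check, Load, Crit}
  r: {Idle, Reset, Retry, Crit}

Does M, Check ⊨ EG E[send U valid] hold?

Yes

E[send U valid]: least fixpoint, start Z0 = Sat(valid) = {Idle, Grant, Check, Load, Crit}, add states in Sat(send) with some successor in Z. Z1 = {Idle, Grant, Reset, Check, Load, Crit}; fixed.
Sat(E[send U valid]) = {Idle, Grant, Reset, Check, Load, Crit}
EG E[send U valid]: greatest fixpoint, start Z0 = {Idle, Grant, Reset, Check, Load, Crit}, keep only states in Sat with some successor in Z. Already a fixed point.
Sat(EG E[send U valid]) = {Idle, Grant, Reset, Check, Load, Crit}
Check ∈ Sat(EG E[send U valid]) = {Idle, Grant, Reset, Check, Load, Crit}, so the formula holds at Check.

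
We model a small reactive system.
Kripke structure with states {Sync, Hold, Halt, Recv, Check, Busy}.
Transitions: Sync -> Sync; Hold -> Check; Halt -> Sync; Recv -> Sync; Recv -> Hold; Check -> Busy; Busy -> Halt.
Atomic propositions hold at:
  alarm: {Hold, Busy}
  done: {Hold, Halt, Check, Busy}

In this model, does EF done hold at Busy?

Yes

EF done: least fixpoint, start Z0 = {Hold, Halt, Check, Busy}, add states with some successor in Z. Z1 = {Hold, Halt, Recv, Check, Busy}; fixed.
Sat(EF done) = {Hold, Halt, Recv, Check, Busy}
Busy ∈ Sat(EF done) = {Hold, Halt, Recv, Check, Busy}, so the formula holds at Busy.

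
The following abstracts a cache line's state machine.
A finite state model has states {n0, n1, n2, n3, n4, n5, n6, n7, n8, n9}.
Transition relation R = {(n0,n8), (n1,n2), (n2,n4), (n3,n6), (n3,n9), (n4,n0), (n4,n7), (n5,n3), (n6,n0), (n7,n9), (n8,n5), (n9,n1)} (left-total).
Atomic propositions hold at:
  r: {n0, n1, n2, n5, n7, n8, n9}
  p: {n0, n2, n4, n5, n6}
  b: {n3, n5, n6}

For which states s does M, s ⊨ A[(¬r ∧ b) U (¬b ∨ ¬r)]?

Sat(¬r) = {n3, n4, n6}
Sat(¬r ∧ b) = {n3, n6}
Sat(¬b) = {n0, n1, n2, n4, n7, n8, n9}
Sat(¬b ∨ ¬r) = {n0, n1, n2, n3, n4, n6, n7, n8, n9}
A[(¬r ∧ b) U (¬b ∨ ¬r)]: least fixpoint, start Z0 = Sat((¬b ∨ ¬r)) = {n0, n1, n2, n3, n4, n6, n7, n8, n9}, add states in Sat(¬r ∧ b) with every successor in Z. Already a fixed point.
Sat(A[(¬r ∧ b) U (¬b ∨ ¬r)]) = {n0, n1, n2, n3, n4, n6, n7, n8, n9}

{n0, n1, n2, n3, n4, n6, n7, n8, n9}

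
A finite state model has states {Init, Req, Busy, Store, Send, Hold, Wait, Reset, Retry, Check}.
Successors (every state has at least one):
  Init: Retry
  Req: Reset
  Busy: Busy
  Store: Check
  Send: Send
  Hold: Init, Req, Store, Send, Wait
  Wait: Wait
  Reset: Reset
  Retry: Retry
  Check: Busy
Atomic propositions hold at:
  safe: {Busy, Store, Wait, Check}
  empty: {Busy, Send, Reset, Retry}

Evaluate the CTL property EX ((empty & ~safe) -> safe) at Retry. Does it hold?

Sat(~safe) = {Init, Req, Send, Hold, Reset, Retry}
Sat(empty & ~safe) = {Send, Reset, Retry}
Sat((empty & ~safe) -> safe) = {Init, Req, Busy, Store, Hold, Wait, Check}
Sat(EX ((empty & ~safe) -> safe)) = {s : some successor in {Init, Req, Busy, Store, Hold, Wait, Check}} = {Busy, Store, Hold, Wait, Check}
Retry ∉ Sat(EX ((empty & ~safe) -> safe)) = {Busy, Store, Hold, Wait, Check}, so the formula does not hold at Retry.

No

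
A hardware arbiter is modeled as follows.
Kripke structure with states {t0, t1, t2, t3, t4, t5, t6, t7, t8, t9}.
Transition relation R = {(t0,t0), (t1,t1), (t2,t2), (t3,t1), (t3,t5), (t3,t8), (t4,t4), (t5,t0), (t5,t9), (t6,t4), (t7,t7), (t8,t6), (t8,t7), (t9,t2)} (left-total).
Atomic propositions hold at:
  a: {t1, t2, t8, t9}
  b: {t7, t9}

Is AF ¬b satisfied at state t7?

Sat(¬b) = {t0, t1, t2, t3, t4, t5, t6, t8}
AF ¬b: least fixpoint, start Z0 = {t0, t1, t2, t3, t4, t5, t6, t8}, add states with every successor in Z. Z1 = {t0, t1, t2, t3, t4, t5, t6, t8, t9}; fixed.
Sat(AF ¬b) = {t0, t1, t2, t3, t4, t5, t6, t8, t9}
t7 ∉ Sat(AF ¬b) = {t0, t1, t2, t3, t4, t5, t6, t8, t9}, so the formula does not hold at t7.

No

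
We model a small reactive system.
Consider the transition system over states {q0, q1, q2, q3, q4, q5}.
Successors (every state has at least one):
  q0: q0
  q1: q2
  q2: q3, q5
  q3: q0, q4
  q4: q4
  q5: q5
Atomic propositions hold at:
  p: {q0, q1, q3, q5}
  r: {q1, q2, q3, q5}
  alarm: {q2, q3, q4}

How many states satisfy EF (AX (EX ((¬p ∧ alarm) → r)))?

Sat(¬p) = {q2, q4}
Sat(¬p ∧ alarm) = {q2, q4}
Sat((¬p ∧ alarm) → r) = {q0, q1, q2, q3, q5}
Sat(EX ((¬p ∧ alarm) → r)) = {s : some successor in {q0, q1, q2, q3, q5}} = {q0, q1, q2, q3, q5}
Sat(AX (EX ((¬p ∧ alarm) → r))) = {s : every successor in {q0, q1, q2, q3, q5}} = {q0, q1, q2, q5}
EF (AX (EX ((¬p ∧ alarm) → r))): least fixpoint, start Z0 = {q0, q1, q2, q5}, add states with some successor in Z. Z1 = {q0, q1, q2, q3, q5}; fixed.
Sat(EF (AX (EX ((¬p ∧ alarm) → r)))) = {q0, q1, q2, q3, q5}
|Sat(EF (AX (EX ((¬p ∧ alarm) → r))))| = |{q0, q1, q2, q3, q5}| = 5.

5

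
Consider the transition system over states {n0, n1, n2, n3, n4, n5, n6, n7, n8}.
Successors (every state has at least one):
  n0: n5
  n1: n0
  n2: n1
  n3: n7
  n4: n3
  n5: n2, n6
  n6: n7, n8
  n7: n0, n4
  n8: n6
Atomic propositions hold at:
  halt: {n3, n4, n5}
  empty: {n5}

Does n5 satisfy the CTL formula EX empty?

Sat(EX empty) = {s : some successor in {n5}} = {n0}
n5 ∉ Sat(EX empty) = {n0}, so the formula does not hold at n5.

No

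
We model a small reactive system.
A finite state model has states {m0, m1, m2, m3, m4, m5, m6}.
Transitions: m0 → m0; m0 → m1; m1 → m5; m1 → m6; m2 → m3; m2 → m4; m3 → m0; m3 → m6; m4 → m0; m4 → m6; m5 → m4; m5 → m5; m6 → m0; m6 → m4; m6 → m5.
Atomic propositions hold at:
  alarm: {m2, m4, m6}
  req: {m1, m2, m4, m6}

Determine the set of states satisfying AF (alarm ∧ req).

{m2, m4, m6}

Sat(alarm ∧ req) = {m2, m4, m6}
AF (alarm ∧ req): least fixpoint, start Z0 = {m2, m4, m6}, add states with every successor in Z. Already a fixed point.
Sat(AF (alarm ∧ req)) = {m2, m4, m6}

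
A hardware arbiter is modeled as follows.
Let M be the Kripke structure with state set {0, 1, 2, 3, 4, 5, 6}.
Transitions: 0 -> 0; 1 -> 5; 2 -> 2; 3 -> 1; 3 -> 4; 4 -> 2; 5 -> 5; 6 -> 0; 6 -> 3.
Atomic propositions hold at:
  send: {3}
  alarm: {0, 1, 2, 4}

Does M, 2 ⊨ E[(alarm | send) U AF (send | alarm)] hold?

Yes

Sat(alarm | send) = {0, 1, 2, 3, 4}
Sat(send | alarm) = {0, 1, 2, 3, 4}
AF (send | alarm): least fixpoint, start Z0 = {0, 1, 2, 3, 4}, add states with every successor in Z. Z1 = {0, 1, 2, 3, 4, 6}; fixed.
Sat(AF (send | alarm)) = {0, 1, 2, 3, 4, 6}
E[(alarm | send) U AF (send | alarm)]: least fixpoint, start Z0 = Sat(AF (send | alarm)) = {0, 1, 2, 3, 4, 6}, add states in Sat(alarm | send) with some successor in Z. Already a fixed point.
Sat(E[(alarm | send) U AF (send | alarm)]) = {0, 1, 2, 3, 4, 6}
2 ∈ Sat(E[(alarm | send) U AF (send | alarm)]) = {0, 1, 2, 3, 4, 6}, so the formula holds at 2.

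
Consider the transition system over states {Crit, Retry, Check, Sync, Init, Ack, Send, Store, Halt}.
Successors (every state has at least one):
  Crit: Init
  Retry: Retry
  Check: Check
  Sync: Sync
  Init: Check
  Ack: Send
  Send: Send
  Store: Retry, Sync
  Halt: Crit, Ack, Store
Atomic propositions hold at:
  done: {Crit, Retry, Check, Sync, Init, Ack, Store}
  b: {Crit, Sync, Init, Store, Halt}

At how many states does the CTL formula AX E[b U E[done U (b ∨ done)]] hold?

7

Sat(b ∨ done) = {Crit, Retry, Check, Sync, Init, Ack, Store, Halt}
E[done U (b ∨ done)]: least fixpoint, start Z0 = Sat((b ∨ done)) = {Crit, Retry, Check, Sync, Init, Ack, Store, Halt}, add states in Sat(done) with some successor in Z. Already a fixed point.
Sat(E[done U (b ∨ done)]) = {Crit, Retry, Check, Sync, Init, Ack, Store, Halt}
E[b U E[done U (b ∨ done)]]: least fixpoint, start Z0 = Sat(E[done U (b ∨ done)]) = {Crit, Retry, Check, Sync, Init, Ack, Store, Halt}, add states in Sat(b) with some successor in Z. Already a fixed point.
Sat(E[b U E[done U (b ∨ done)]]) = {Crit, Retry, Check, Sync, Init, Ack, Store, Halt}
Sat(AX E[b U E[done U (b ∨ done)]]) = {s : every successor in {Crit, Retry, Check, Sync, Init, Ack, Store, Halt}} = {Crit, Retry, Check, Sync, Init, Store, Halt}
|Sat(AX E[b U E[done U (b ∨ done)]])| = |{Crit, Retry, Check, Sync, Init, Store, Halt}| = 7.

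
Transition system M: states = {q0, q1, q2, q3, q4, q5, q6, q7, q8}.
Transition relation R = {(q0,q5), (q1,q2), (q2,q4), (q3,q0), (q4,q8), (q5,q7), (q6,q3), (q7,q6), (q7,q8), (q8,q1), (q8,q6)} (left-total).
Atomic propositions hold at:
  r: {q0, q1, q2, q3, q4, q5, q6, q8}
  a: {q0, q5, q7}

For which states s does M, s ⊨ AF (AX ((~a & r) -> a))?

Sat(~a) = {q1, q2, q3, q4, q6, q8}
Sat(~a & r) = {q1, q2, q3, q4, q6, q8}
Sat((~a & r) -> a) = {q0, q5, q7}
Sat(AX ((~a & r) -> a)) = {s : every successor in {q0, q5, q7}} = {q0, q3, q5}
AF (AX ((~a & r) -> a)): least fixpoint, start Z0 = {q0, q3, q5}, add states with every successor in Z. Z1 = {q0, q3, q5, q6}; fixed.
Sat(AF (AX ((~a & r) -> a))) = {q0, q3, q5, q6}

{q0, q3, q5, q6}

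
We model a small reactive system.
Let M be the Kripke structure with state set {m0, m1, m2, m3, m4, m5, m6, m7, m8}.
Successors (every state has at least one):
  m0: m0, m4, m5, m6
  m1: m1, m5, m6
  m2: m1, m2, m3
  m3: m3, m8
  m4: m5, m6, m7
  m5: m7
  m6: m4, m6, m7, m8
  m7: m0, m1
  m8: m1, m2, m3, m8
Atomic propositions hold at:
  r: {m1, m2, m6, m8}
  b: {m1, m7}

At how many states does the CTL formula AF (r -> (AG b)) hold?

AG b: greatest fixpoint, start Z0 = {m1, m7}, keep only states in Sat with every successor in Z. Z1 = ∅; fixed.
Sat(AG b) = ∅
Sat(r -> (AG b)) = {m0, m3, m4, m5, m7}
AF (r -> (AG b)): least fixpoint, start Z0 = {m0, m3, m4, m5, m7}, add states with every successor in Z. Already a fixed point.
Sat(AF (r -> (AG b))) = {m0, m3, m4, m5, m7}
|Sat(AF (r -> (AG b)))| = |{m0, m3, m4, m5, m7}| = 5.

5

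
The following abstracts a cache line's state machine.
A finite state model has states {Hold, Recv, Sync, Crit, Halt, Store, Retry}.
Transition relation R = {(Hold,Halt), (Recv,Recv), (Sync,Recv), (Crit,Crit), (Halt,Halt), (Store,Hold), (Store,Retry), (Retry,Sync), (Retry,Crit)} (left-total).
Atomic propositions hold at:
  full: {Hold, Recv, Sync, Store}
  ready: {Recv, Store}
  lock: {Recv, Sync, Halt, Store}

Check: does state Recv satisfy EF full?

Yes

EF full: least fixpoint, start Z0 = {Hold, Recv, Sync, Store}, add states with some successor in Z. Z1 = {Hold, Recv, Sync, Store, Retry}; fixed.
Sat(EF full) = {Hold, Recv, Sync, Store, Retry}
Recv ∈ Sat(EF full) = {Hold, Recv, Sync, Store, Retry}, so the formula holds at Recv.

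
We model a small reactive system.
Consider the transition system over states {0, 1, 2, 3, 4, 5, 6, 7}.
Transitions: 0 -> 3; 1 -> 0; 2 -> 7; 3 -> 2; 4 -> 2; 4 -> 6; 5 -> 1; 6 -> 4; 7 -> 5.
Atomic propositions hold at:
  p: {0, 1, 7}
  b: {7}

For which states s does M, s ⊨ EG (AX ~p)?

{4, 6}

Sat(~p) = {2, 3, 4, 5, 6}
Sat(AX ~p) = {s : every successor in {2, 3, 4, 5, 6}} = {0, 3, 4, 6, 7}
EG (AX ~p): greatest fixpoint, start Z0 = {0, 3, 4, 6, 7}, keep only states in Sat with some successor in Z. Z1 = {0, 4, 6}; Z2 = {4, 6}; fixed.
Sat(EG (AX ~p)) = {4, 6}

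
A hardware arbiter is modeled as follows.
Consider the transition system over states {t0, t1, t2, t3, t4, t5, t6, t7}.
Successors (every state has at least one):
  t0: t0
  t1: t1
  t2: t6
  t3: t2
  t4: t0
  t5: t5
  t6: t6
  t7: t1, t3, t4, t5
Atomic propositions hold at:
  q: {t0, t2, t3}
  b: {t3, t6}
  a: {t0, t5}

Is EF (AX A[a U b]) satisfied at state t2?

A[a U b]: least fixpoint, start Z0 = Sat(b) = {t3, t6}, add states in Sat(a) with every successor in Z. Already a fixed point.
Sat(A[a U b]) = {t3, t6}
Sat(AX A[a U b]) = {s : every successor in {t3, t6}} = {t2, t6}
EF (AX A[a U b]): least fixpoint, start Z0 = {t2, t6}, add states with some successor in Z. Z1 = {t2, t3, t6}; Z2 = {t2, t3, t6, t7}; fixed.
Sat(EF (AX A[a U b])) = {t2, t3, t6, t7}
t2 ∈ Sat(EF (AX A[a U b])) = {t2, t3, t6, t7}, so the formula holds at t2.

Yes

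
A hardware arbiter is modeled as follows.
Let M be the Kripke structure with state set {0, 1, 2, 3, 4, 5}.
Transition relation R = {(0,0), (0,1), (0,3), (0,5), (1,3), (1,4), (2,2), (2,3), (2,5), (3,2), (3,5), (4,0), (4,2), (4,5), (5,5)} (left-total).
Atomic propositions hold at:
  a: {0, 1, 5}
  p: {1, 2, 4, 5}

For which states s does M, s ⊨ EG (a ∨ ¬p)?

Sat(¬p) = {0, 3}
Sat(a ∨ ¬p) = {0, 1, 3, 5}
EG (a ∨ ¬p): greatest fixpoint, start Z0 = {0, 1, 3, 5}, keep only states in Sat with some successor in Z. Already a fixed point.
Sat(EG (a ∨ ¬p)) = {0, 1, 3, 5}

{0, 1, 3, 5}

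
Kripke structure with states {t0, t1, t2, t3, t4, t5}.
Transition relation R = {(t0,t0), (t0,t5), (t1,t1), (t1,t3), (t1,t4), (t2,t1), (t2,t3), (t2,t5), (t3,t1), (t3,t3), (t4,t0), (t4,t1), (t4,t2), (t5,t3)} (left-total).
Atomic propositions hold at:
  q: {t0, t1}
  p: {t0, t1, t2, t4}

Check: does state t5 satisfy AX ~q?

Yes

Sat(~q) = {t2, t3, t4, t5}
Sat(AX ~q) = {s : every successor in {t2, t3, t4, t5}} = {t5}
t5 ∈ Sat(AX ~q) = {t5}, so the formula holds at t5.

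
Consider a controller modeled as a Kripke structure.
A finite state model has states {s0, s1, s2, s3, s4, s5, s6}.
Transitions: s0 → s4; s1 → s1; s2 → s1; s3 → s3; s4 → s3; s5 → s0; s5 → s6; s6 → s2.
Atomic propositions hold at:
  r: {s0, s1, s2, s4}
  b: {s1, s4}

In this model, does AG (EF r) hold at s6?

EF r: least fixpoint, start Z0 = {s0, s1, s2, s4}, add states with some successor in Z. Z1 = {s0, s1, s2, s4, s5, s6}; fixed.
Sat(EF r) = {s0, s1, s2, s4, s5, s6}
AG (EF r): greatest fixpoint, start Z0 = {s0, s1, s2, s4, s5, s6}, keep only states in Sat with every successor in Z. Z1 = {s0, s1, s2, s5, s6}; Z2 = {s1, s2, s5, s6}; Z3 = {s1, s2, s6}; fixed.
Sat(AG (EF r)) = {s1, s2, s6}
s6 ∈ Sat(AG (EF r)) = {s1, s2, s6}, so the formula holds at s6.

Yes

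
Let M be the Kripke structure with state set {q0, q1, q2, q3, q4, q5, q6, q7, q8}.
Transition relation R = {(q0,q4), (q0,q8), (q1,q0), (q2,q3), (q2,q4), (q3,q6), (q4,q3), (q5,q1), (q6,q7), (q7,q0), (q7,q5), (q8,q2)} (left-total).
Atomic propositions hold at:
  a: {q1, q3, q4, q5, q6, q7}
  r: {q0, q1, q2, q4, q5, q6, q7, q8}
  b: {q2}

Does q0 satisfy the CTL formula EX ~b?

Sat(~b) = {q0, q1, q3, q4, q5, q6, q7, q8}
Sat(EX ~b) = {s : some successor in {q0, q1, q3, q4, q5, q6, q7, q8}} = {q0, q1, q2, q3, q4, q5, q6, q7}
q0 ∈ Sat(EX ~b) = {q0, q1, q2, q3, q4, q5, q6, q7}, so the formula holds at q0.

Yes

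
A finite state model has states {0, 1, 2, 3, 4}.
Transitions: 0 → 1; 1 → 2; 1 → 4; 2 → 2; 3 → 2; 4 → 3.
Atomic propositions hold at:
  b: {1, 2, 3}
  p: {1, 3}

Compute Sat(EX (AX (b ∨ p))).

{1, 2, 3, 4}

Sat(b ∨ p) = {1, 2, 3}
Sat(AX (b ∨ p)) = {s : every successor in {1, 2, 3}} = {0, 2, 3, 4}
Sat(EX (AX (b ∨ p))) = {s : some successor in {0, 2, 3, 4}} = {1, 2, 3, 4}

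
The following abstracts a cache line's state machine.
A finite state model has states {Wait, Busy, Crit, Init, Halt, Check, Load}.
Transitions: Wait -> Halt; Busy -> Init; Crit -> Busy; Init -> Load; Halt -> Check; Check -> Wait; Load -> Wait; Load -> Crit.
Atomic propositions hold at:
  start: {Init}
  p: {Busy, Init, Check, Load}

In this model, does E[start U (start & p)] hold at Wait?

Sat(start & p) = {Init}
E[start U (start & p)]: least fixpoint, start Z0 = Sat((start & p)) = {Init}, add states in Sat(start) with some successor in Z. Already a fixed point.
Sat(E[start U (start & p)]) = {Init}
Wait ∉ Sat(E[start U (start & p)]) = {Init}, so the formula does not hold at Wait.

No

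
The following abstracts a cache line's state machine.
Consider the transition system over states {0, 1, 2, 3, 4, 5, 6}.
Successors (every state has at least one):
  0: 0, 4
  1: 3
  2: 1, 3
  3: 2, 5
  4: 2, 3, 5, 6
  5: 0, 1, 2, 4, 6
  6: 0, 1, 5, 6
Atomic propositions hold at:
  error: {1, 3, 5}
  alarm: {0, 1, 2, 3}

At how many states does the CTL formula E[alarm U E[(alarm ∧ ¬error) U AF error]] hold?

Sat(¬error) = {0, 2, 4, 6}
Sat(alarm ∧ ¬error) = {0, 2}
AF error: least fixpoint, start Z0 = {1, 3, 5}, add states with every successor in Z. Z1 = {1, 2, 3, 5}; fixed.
Sat(AF error) = {1, 2, 3, 5}
E[(alarm ∧ ¬error) U AF error]: least fixpoint, start Z0 = Sat(AF error) = {1, 2, 3, 5}, add states in Sat(alarm ∧ ¬error) with some successor in Z. Already a fixed point.
Sat(E[(alarm ∧ ¬error) U AF error]) = {1, 2, 3, 5}
E[alarm U E[(alarm ∧ ¬error) U AF error]]: least fixpoint, start Z0 = Sat(E[(alarm ∧ ¬error) U AF error]) = {1, 2, 3, 5}, add states in Sat(alarm) with some successor in Z. Already a fixed point.
Sat(E[alarm U E[(alarm ∧ ¬error) U AF error]]) = {1, 2, 3, 5}
|Sat(E[alarm U E[(alarm ∧ ¬error) U AF error]])| = |{1, 2, 3, 5}| = 4.

4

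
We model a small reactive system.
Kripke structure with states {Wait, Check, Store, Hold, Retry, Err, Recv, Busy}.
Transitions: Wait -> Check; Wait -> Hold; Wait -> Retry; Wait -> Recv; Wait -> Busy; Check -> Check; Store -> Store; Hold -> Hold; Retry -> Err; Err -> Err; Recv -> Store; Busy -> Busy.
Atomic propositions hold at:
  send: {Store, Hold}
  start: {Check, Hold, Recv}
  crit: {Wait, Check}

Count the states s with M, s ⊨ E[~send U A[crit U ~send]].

Sat(~send) = {Wait, Check, Retry, Err, Recv, Busy}
A[crit U ~send]: least fixpoint, start Z0 = Sat(~send) = {Wait, Check, Retry, Err, Recv, Busy}, add states in Sat(crit) with every successor in Z. Already a fixed point.
Sat(A[crit U ~send]) = {Wait, Check, Retry, Err, Recv, Busy}
E[~send U A[crit U ~send]]: least fixpoint, start Z0 = Sat(A[crit U ~send]) = {Wait, Check, Retry, Err, Recv, Busy}, add states in Sat(~send) with some successor in Z. Already a fixed point.
Sat(E[~send U A[crit U ~send]]) = {Wait, Check, Retry, Err, Recv, Busy}
|Sat(E[~send U A[crit U ~send]])| = |{Wait, Check, Retry, Err, Recv, Busy}| = 6.

6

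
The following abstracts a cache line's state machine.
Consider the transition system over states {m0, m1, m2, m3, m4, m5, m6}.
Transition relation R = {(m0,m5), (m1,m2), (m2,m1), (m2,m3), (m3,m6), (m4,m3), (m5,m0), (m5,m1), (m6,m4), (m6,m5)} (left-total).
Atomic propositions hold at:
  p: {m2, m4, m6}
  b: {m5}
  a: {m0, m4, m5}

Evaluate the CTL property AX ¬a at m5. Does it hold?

Sat(¬a) = {m1, m2, m3, m6}
Sat(AX ¬a) = {s : every successor in {m1, m2, m3, m6}} = {m1, m2, m3, m4}
m5 ∉ Sat(AX ¬a) = {m1, m2, m3, m4}, so the formula does not hold at m5.

No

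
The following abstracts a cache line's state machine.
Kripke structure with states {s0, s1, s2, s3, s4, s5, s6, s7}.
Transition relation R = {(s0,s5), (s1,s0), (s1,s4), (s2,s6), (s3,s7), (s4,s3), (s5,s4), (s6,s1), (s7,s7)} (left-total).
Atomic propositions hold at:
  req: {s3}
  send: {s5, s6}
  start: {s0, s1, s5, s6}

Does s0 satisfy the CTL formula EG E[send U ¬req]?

Sat(¬req) = {s0, s1, s2, s4, s5, s6, s7}
E[send U ¬req]: least fixpoint, start Z0 = Sat(¬req) = {s0, s1, s2, s4, s5, s6, s7}, add states in Sat(send) with some successor in Z. Already a fixed point.
Sat(E[send U ¬req]) = {s0, s1, s2, s4, s5, s6, s7}
EG E[send U ¬req]: greatest fixpoint, start Z0 = {s0, s1, s2, s4, s5, s6, s7}, keep only states in Sat with some successor in Z. Z1 = {s0, s1, s2, s5, s6, s7}; Z2 = {s0, s1, s2, s6, s7}; Z3 = {s1, s2, s6, s7}; Z4 = {s2, s6, s7}; Z5 = {s2, s7}; Z6 = {s7}; fixed.
Sat(EG E[send U ¬req]) = {s7}
s0 ∉ Sat(EG E[send U ¬req]) = {s7}, so the formula does not hold at s0.

No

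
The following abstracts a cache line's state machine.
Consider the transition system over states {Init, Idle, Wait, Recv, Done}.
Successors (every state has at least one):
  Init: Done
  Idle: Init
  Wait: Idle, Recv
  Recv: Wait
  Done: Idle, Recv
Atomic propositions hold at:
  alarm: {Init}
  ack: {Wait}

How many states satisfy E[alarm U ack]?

1

E[alarm U ack]: least fixpoint, start Z0 = Sat(ack) = {Wait}, add states in Sat(alarm) with some successor in Z. Already a fixed point.
Sat(E[alarm U ack]) = {Wait}
|Sat(E[alarm U ack])| = |{Wait}| = 1.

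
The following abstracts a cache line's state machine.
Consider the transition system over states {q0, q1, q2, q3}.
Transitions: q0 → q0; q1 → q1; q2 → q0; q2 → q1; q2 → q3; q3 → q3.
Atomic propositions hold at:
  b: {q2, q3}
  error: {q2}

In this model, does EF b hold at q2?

EF b: least fixpoint, start Z0 = {q2, q3}, add states with some successor in Z. Already a fixed point.
Sat(EF b) = {q2, q3}
q2 ∈ Sat(EF b) = {q2, q3}, so the formula holds at q2.

Yes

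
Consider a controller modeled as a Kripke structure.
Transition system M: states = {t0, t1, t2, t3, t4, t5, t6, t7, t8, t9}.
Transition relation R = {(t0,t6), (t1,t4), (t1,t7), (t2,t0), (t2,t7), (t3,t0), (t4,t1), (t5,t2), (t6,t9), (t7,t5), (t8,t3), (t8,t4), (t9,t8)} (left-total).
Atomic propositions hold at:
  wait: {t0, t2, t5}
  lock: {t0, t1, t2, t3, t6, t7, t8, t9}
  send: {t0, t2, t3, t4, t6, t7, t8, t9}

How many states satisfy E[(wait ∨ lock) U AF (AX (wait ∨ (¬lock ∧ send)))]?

9

Sat(wait ∨ lock) = {t0, t1, t2, t3, t5, t6, t7, t8, t9}
Sat(¬lock) = {t4, t5}
Sat(¬lock ∧ send) = {t4}
Sat(wait ∨ (¬lock ∧ send)) = {t0, t2, t4, t5}
Sat(AX (wait ∨ (¬lock ∧ send))) = {s : every successor in {t0, t2, t4, t5}} = {t3, t5, t7}
AF (AX (wait ∨ (¬lock ∧ send))): least fixpoint, start Z0 = {t3, t5, t7}, add states with every successor in Z. Already a fixed point.
Sat(AF (AX (wait ∨ (¬lock ∧ send)))) = {t3, t5, t7}
E[(wait ∨ lock) U AF (AX (wait ∨ (¬lock ∧ send)))]: least fixpoint, start Z0 = Sat(AF (AX (wait ∨ (¬lock ∧ send)))) = {t3, t5, t7}, add states in Sat(wait ∨ lock) with some successor in Z. Z1 = {t1, t2, t3, t5, t7, t8}; Z2 = {t1, t2, t3, t5, t7, t8, t9}; Z3 = {t1, t2, t3, t5, t6, t7, t8, t9}; Z4 = {t0, t1, t2, t3, t5, t6, t7, t8, t9}; fixed.
Sat(E[(wait ∨ lock) U AF (AX (wait ∨ (¬lock ∧ send)))]) = {t0, t1, t2, t3, t5, t6, t7, t8, t9}
|Sat(E[(wait ∨ lock) U AF (AX (wait ∨ (¬lock ∧ send)))])| = |{t0, t1, t2, t3, t5, t6, t7, t8, t9}| = 9.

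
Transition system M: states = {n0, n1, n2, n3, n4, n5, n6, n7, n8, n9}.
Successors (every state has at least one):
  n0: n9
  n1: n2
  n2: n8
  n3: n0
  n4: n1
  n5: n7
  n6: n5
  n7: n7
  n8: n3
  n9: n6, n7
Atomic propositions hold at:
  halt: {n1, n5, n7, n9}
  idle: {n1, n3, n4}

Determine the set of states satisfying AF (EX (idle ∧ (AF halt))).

{n1, n2, n4, n8}

AF halt: least fixpoint, start Z0 = {n1, n5, n7, n9}, add states with every successor in Z. Z1 = {n0, n1, n4, n5, n6, n7, n9}; Z2 = {n0, n1, n3, n4, n5, n6, n7, n9}; Z3 = {n0, n1, n3, n4, n5, n6, n7, n8, n9}; Z4 = {n0, n1, n2, n3, n4, n5, n6, n7, n8, n9}; fixed.
Sat(AF halt) = {n0, n1, n2, n3, n4, n5, n6, n7, n8, n9}
Sat(idle ∧ (AF halt)) = {n1, n3, n4}
Sat(EX (idle ∧ (AF halt))) = {s : some successor in {n1, n3, n4}} = {n4, n8}
AF (EX (idle ∧ (AF halt))): least fixpoint, start Z0 = {n4, n8}, add states with every successor in Z. Z1 = {n2, n4, n8}; Z2 = {n1, n2, n4, n8}; fixed.
Sat(AF (EX (idle ∧ (AF halt)))) = {n1, n2, n4, n8}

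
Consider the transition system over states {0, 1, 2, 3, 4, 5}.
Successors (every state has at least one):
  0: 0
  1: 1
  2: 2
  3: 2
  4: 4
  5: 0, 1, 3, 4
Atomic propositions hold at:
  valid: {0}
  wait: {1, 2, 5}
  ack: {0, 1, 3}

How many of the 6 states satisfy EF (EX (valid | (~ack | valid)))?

Sat(~ack) = {2, 4, 5}
Sat(~ack | valid) = {0, 2, 4, 5}
Sat(valid | (~ack | valid)) = {0, 2, 4, 5}
Sat(EX (valid | (~ack | valid))) = {s : some successor in {0, 2, 4, 5}} = {0, 2, 3, 4, 5}
EF (EX (valid | (~ack | valid))): least fixpoint, start Z0 = {0, 2, 3, 4, 5}, add states with some successor in Z. Already a fixed point.
Sat(EF (EX (valid | (~ack | valid)))) = {0, 2, 3, 4, 5}
|Sat(EF (EX (valid | (~ack | valid))))| = |{0, 2, 3, 4, 5}| = 5.

5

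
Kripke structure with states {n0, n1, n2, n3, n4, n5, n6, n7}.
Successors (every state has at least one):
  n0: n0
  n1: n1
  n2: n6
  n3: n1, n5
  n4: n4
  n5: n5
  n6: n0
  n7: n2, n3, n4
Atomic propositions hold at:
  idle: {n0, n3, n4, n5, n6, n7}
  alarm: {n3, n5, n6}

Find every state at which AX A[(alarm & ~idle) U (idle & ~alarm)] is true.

Sat(~idle) = {n1, n2}
Sat(alarm & ~idle) = ∅
Sat(~alarm) = {n0, n1, n2, n4, n7}
Sat(idle & ~alarm) = {n0, n4, n7}
A[(alarm & ~idle) U (idle & ~alarm)]: least fixpoint, start Z0 = Sat((idle & ~alarm)) = {n0, n4, n7}, add states in Sat(alarm & ~idle) with every successor in Z. Already a fixed point.
Sat(A[(alarm & ~idle) U (idle & ~alarm)]) = {n0, n4, n7}
Sat(AX A[(alarm & ~idle) U (idle & ~alarm)]) = {s : every successor in {n0, n4, n7}} = {n0, n4, n6}

{n0, n4, n6}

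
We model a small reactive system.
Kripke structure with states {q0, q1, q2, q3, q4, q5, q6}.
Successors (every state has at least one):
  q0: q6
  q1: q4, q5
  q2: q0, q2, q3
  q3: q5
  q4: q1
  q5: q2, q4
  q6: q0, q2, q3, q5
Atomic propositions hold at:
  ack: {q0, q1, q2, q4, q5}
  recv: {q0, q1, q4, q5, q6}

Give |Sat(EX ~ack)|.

Sat(~ack) = {q3, q6}
Sat(EX ~ack) = {s : some successor in {q3, q6}} = {q0, q2, q6}
|Sat(EX ~ack)| = |{q0, q2, q6}| = 3.

3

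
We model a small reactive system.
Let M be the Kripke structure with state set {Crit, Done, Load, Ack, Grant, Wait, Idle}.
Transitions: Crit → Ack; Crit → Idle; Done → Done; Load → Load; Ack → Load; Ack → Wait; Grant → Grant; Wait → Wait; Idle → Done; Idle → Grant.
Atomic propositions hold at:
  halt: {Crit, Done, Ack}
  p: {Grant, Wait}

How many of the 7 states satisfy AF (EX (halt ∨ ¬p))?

5

Sat(¬p) = {Crit, Done, Load, Ack, Idle}
Sat(halt ∨ ¬p) = {Crit, Done, Load, Ack, Idle}
Sat(EX (halt ∨ ¬p)) = {s : some successor in {Crit, Done, Load, Ack, Idle}} = {Crit, Done, Load, Ack, Idle}
AF (EX (halt ∨ ¬p)): least fixpoint, start Z0 = {Crit, Done, Load, Ack, Idle}, add states with every successor in Z. Already a fixed point.
Sat(AF (EX (halt ∨ ¬p))) = {Crit, Done, Load, Ack, Idle}
|Sat(AF (EX (halt ∨ ¬p)))| = |{Crit, Done, Load, Ack, Idle}| = 5.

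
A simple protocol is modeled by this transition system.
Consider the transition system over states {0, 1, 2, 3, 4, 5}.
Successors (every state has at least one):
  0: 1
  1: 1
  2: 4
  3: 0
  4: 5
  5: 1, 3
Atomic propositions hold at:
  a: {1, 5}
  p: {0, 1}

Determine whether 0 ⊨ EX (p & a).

Yes

Sat(p & a) = {1}
Sat(EX (p & a)) = {s : some successor in {1}} = {0, 1, 5}
0 ∈ Sat(EX (p & a)) = {0, 1, 5}, so the formula holds at 0.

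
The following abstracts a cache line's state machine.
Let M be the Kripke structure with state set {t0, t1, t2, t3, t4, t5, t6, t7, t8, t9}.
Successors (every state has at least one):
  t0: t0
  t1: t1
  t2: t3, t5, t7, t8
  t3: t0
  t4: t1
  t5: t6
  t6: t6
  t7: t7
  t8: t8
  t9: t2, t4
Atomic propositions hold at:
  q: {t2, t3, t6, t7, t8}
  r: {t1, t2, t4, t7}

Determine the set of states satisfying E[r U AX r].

{t1, t2, t4, t7, t9}

Sat(AX r) = {s : every successor in {t1, t2, t4, t7}} = {t1, t4, t7, t9}
E[r U AX r]: least fixpoint, start Z0 = Sat(AX r) = {t1, t4, t7, t9}, add states in Sat(r) with some successor in Z. Z1 = {t1, t2, t4, t7, t9}; fixed.
Sat(E[r U AX r]) = {t1, t2, t4, t7, t9}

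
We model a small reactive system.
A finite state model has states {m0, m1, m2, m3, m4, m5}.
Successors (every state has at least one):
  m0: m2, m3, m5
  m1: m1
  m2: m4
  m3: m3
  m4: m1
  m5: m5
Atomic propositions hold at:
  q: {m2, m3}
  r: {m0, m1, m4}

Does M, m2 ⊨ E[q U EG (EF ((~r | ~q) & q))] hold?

Sat(~r) = {m2, m3, m5}
Sat(~q) = {m0, m1, m4, m5}
Sat(~r | ~q) = {m0, m1, m2, m3, m4, m5}
Sat((~r | ~q) & q) = {m2, m3}
EF ((~r | ~q) & q): least fixpoint, start Z0 = {m2, m3}, add states with some successor in Z. Z1 = {m0, m2, m3}; fixed.
Sat(EF ((~r | ~q) & q)) = {m0, m2, m3}
EG (EF ((~r | ~q) & q)): greatest fixpoint, start Z0 = {m0, m2, m3}, keep only states in Sat with some successor in Z. Z1 = {m0, m3}; fixed.
Sat(EG (EF ((~r | ~q) & q))) = {m0, m3}
E[q U EG (EF ((~r | ~q) & q))]: least fixpoint, start Z0 = Sat(EG (EF ((~r | ~q) & q))) = {m0, m3}, add states in Sat(q) with some successor in Z. Already a fixed point.
Sat(E[q U EG (EF ((~r | ~q) & q))]) = {m0, m3}
m2 ∉ Sat(E[q U EG (EF ((~r | ~q) & q))]) = {m0, m3}, so the formula does not hold at m2.

No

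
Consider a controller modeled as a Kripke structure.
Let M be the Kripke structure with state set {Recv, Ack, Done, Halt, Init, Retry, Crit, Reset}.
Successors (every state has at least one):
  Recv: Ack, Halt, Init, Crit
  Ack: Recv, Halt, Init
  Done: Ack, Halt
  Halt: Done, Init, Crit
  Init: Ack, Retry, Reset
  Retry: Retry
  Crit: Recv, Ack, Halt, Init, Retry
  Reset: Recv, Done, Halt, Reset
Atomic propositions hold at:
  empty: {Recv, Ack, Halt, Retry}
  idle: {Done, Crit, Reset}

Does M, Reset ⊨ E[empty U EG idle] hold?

EG idle: greatest fixpoint, start Z0 = {Done, Crit, Reset}, keep only states in Sat with some successor in Z. Z1 = {Reset}; fixed.
Sat(EG idle) = {Reset}
E[empty U EG idle]: least fixpoint, start Z0 = Sat(EG idle) = {Reset}, add states in Sat(empty) with some successor in Z. Already a fixed point.
Sat(E[empty U EG idle]) = {Reset}
Reset ∈ Sat(E[empty U EG idle]) = {Reset}, so the formula holds at Reset.

Yes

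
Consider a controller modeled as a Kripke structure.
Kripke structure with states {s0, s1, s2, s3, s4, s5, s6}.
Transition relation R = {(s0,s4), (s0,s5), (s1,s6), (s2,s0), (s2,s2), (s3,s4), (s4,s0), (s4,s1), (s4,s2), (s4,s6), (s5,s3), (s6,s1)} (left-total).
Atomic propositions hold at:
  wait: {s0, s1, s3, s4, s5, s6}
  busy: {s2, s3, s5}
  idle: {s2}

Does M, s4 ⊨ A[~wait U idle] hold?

No

Sat(~wait) = {s2}
A[~wait U idle]: least fixpoint, start Z0 = Sat(idle) = {s2}, add states in Sat(~wait) with every successor in Z. Already a fixed point.
Sat(A[~wait U idle]) = {s2}
s4 ∉ Sat(A[~wait U idle]) = {s2}, so the formula does not hold at s4.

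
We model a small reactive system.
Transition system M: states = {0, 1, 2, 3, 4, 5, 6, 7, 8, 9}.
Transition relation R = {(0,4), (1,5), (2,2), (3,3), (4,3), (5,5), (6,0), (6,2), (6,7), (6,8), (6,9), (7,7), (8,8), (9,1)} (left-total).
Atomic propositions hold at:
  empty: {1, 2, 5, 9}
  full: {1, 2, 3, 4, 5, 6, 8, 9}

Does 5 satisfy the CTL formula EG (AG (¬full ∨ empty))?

Sat(¬full) = {0, 7}
Sat(¬full ∨ empty) = {0, 1, 2, 5, 7, 9}
AG (¬full ∨ empty): greatest fixpoint, start Z0 = {0, 1, 2, 5, 7, 9}, keep only states in Sat with every successor in Z. Z1 = {1, 2, 5, 7, 9}; fixed.
Sat(AG (¬full ∨ empty)) = {1, 2, 5, 7, 9}
EG (AG (¬full ∨ empty)): greatest fixpoint, start Z0 = {1, 2, 5, 7, 9}, keep only states in Sat with some successor in Z. Already a fixed point.
Sat(EG (AG (¬full ∨ empty))) = {1, 2, 5, 7, 9}
5 ∈ Sat(EG (AG (¬full ∨ empty))) = {1, 2, 5, 7, 9}, so the formula holds at 5.

Yes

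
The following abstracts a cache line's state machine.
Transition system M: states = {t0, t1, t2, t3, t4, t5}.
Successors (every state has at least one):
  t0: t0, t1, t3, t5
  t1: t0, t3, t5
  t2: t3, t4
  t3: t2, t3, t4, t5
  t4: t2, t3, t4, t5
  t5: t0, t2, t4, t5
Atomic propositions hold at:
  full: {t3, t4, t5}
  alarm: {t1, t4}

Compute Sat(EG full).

{t3, t4, t5}

EG full: greatest fixpoint, start Z0 = {t3, t4, t5}, keep only states in Sat with some successor in Z. Already a fixed point.
Sat(EG full) = {t3, t4, t5}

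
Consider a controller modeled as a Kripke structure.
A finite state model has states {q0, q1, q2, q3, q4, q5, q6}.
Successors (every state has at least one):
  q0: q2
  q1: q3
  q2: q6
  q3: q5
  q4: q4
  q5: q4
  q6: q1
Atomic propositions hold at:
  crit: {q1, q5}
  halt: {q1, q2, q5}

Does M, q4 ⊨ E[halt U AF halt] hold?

AF halt: least fixpoint, start Z0 = {q1, q2, q5}, add states with every successor in Z. Z1 = {q0, q1, q2, q3, q5, q6}; fixed.
Sat(AF halt) = {q0, q1, q2, q3, q5, q6}
E[halt U AF halt]: least fixpoint, start Z0 = Sat(AF halt) = {q0, q1, q2, q3, q5, q6}, add states in Sat(halt) with some successor in Z. Already a fixed point.
Sat(E[halt U AF halt]) = {q0, q1, q2, q3, q5, q6}
q4 ∉ Sat(E[halt U AF halt]) = {q0, q1, q2, q3, q5, q6}, so the formula does not hold at q4.

No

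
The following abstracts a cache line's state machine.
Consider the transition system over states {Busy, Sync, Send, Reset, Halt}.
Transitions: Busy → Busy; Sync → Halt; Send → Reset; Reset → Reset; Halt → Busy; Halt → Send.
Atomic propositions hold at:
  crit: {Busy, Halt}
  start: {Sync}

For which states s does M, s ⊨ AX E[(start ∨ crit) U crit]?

Sat(start ∨ crit) = {Busy, Sync, Halt}
E[(start ∨ crit) U crit]: least fixpoint, start Z0 = Sat(crit) = {Busy, Halt}, add states in Sat(start ∨ crit) with some successor in Z. Z1 = {Busy, Sync, Halt}; fixed.
Sat(E[(start ∨ crit) U crit]) = {Busy, Sync, Halt}
Sat(AX E[(start ∨ crit) U crit]) = {s : every successor in {Busy, Sync, Halt}} = {Busy, Sync}

{Busy, Sync}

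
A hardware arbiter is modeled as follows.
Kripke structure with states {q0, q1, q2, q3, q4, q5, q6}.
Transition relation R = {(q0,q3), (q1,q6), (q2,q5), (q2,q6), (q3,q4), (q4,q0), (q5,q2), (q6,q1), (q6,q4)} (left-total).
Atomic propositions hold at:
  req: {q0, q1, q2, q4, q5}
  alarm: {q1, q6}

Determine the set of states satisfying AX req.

Sat(AX req) = {s : every successor in {q0, q1, q2, q4, q5}} = {q3, q4, q5, q6}

{q3, q4, q5, q6}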